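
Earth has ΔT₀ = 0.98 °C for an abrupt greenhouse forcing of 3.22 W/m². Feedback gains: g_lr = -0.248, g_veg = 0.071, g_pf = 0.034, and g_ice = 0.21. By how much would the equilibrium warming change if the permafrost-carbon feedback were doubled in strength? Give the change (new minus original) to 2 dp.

0.04 °C

Original: g = 0.067, ΔT = 0.98/(1−0.067) = 1.0504 °C.
With doubled permafrost-carbon: g' = 0.101, ΔT' = 0.98/(1−0.101) = 1.0901 °C.
Change = 1.0901 − 1.0504 = 0.04 °C.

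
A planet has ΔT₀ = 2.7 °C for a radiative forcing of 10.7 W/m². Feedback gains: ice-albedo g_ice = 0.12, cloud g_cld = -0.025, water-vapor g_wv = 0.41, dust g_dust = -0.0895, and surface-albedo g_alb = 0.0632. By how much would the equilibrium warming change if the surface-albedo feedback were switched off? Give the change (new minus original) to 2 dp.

Original: g = 0.4787, ΔT = 2.7/(1−0.4787) = 5.1794 °C.
Without surface-albedo: g' = 0.4155, ΔT' = 2.7/(1−0.4155) = 4.6193 °C.
Change = 4.6193 − 5.1794 = -0.56 °C.

-0.56 °C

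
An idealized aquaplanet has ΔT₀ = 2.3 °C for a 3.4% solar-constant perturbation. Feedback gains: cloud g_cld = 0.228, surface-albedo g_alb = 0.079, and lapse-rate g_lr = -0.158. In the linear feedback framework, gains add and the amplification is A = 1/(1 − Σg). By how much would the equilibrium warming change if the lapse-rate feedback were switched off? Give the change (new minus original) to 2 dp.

Original: g = 0.149, ΔT = 2.3/(1−0.149) = 2.7027 °C.
Without lapse-rate: g' = 0.307, ΔT' = 2.3/(1−0.307) = 3.3189 °C.
Change = 3.3189 − 2.7027 = 0.62 °C.

0.62 °C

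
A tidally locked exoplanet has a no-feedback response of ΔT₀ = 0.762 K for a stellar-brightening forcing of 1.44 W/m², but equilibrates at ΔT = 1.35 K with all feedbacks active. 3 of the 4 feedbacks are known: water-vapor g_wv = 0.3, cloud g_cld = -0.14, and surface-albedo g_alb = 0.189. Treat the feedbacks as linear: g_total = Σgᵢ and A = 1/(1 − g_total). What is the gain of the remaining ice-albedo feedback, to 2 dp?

Amplification A = ΔT/ΔT₀ = 1.35/0.762 = 1.772.
Total gain g = 1 − 1/A = 1 − 1/1.772 = 0.4357.
Known gains sum to 0.3 − 0.14 + 0.189 = 0.349.
g_ice = 0.4357 − 0.349 = 0.09.

0.09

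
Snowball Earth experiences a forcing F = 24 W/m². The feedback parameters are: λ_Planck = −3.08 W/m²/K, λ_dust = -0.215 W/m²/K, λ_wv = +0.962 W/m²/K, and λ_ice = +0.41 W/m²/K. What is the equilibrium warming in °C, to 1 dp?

Net feedback parameter λ = (−3.08) + (-0.215) + (+0.962) + (+0.41) = -1.923 W/m²/K.
ΔT = −F/λ = −24/(-1.923) = 12.5 °C.

12.5 °C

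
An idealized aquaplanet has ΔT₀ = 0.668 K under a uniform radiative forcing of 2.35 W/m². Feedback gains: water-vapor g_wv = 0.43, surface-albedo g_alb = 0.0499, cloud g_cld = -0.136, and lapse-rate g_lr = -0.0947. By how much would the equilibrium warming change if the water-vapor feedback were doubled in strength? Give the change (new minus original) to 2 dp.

Original: g = 0.2492, ΔT = 0.668/(1−0.2492) = 0.8897 K.
With doubled water-vapor: g' = 0.6792, ΔT' = 0.668/(1−0.6792) = 2.0823 K.
Change = 2.0823 − 0.8897 = 1.19 K.

1.19 K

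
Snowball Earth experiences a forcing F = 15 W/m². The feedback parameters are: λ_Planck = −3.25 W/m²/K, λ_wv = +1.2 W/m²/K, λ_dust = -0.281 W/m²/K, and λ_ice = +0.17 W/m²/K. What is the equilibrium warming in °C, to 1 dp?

Net feedback parameter λ = (−3.25) + (+1.2) + (-0.281) + (+0.17) = -2.161 W/m²/K.
ΔT = −F/λ = −15/(-2.161) = 6.9 °C.

6.9 °C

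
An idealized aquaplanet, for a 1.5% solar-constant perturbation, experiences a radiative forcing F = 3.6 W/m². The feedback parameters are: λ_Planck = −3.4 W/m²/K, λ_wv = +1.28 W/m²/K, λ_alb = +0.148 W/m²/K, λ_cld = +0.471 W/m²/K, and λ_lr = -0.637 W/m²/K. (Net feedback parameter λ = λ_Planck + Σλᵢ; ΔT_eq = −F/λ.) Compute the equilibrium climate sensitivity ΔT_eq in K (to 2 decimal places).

Net feedback parameter λ = (−3.4) + (+1.28) + (+0.148) + (+0.471) + (-0.637) = -2.138 W/m²/K.
ΔT = −F/λ = −3.6/(-2.138) = 1.68 K.

1.68 K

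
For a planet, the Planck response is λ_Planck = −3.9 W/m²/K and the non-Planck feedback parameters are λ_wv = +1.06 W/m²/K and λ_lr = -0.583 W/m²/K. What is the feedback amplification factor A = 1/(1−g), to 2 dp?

1.14

Convert to gains: g_wv = 1.06/3.9 = 0.2718; g_lr = -0.583/3.9 = -0.1495.
Total gain g = 0.1223.
A = 1/(1 − 0.1223) = 1.14.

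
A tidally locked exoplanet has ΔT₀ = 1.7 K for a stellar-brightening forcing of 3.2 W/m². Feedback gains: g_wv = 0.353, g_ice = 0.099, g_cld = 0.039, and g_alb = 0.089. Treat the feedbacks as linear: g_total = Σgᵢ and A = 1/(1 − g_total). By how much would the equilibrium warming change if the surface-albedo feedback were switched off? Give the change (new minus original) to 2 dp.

Original: g = 0.58, ΔT = 1.7/(1−0.58) = 4.0476 K.
Without surface-albedo: g' = 0.491, ΔT' = 1.7/(1−0.491) = 3.3399 K.
Change = 3.3399 − 4.0476 = -0.71 K.

-0.71 K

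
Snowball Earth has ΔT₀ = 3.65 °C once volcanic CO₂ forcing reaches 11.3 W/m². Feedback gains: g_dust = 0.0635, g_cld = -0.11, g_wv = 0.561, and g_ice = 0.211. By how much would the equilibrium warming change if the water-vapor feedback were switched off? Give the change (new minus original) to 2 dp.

Original: g = 0.7255, ΔT = 3.65/(1−0.7255) = 13.2969 °C.
Without water-vapor: g' = 0.1645, ΔT' = 3.65/(1−0.1645) = 4.3686 °C.
Change = 4.3686 − 13.2969 = -8.93 °C.

-8.93 °C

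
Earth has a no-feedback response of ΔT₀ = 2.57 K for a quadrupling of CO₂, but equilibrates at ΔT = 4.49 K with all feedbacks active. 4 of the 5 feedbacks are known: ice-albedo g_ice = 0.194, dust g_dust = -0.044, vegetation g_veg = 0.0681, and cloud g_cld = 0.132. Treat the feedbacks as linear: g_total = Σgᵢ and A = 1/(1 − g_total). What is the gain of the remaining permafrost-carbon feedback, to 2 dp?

0.08

Amplification A = ΔT/ΔT₀ = 4.49/2.57 = 1.747.
Total gain g = 1 − 1/A = 1 − 1/1.747 = 0.4276.
Known gains sum to 0.194 − 0.044 + 0.0681 + 0.132 = 0.3501.
g_pf = 0.4276 − 0.3501 = 0.08.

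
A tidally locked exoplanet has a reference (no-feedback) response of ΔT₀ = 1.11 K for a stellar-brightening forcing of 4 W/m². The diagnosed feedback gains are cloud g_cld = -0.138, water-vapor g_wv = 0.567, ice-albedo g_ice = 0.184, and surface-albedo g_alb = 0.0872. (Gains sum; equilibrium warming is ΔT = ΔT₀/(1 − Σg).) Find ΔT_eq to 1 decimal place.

Total gain g = -0.138 + 0.567 + 0.184 + 0.0872 = 0.7002.
Amplification A = 1/(1 − 0.7002) = 3.336.
ΔT = 1.11 × 3.336 = 3.7 K.

3.7 K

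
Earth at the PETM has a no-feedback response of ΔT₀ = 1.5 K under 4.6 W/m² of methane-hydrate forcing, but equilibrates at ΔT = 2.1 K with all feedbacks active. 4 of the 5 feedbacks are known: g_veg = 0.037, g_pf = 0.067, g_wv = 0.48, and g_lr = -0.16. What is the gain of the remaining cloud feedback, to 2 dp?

Amplification A = ΔT/ΔT₀ = 2.1/1.5 = 1.4.
Total gain g = 1 − 1/A = 1 − 1/1.4 = 0.2857.
Known gains sum to 0.037 + 0.067 + 0.48 − 0.16 = 0.424.
g_cld = 0.2857 − 0.424 = -0.14.

-0.14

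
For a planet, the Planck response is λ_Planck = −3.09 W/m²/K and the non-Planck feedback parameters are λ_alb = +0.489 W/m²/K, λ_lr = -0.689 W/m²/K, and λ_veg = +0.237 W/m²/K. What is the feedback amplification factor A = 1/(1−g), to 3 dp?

Convert to gains: g_alb = 0.489/3.09 = 0.1583; g_lr = -0.689/3.09 = -0.223; g_veg = 0.237/3.09 = 0.0767.
Total gain g = 0.012.
A = 1/(1 − 0.012) = 1.012.

1.012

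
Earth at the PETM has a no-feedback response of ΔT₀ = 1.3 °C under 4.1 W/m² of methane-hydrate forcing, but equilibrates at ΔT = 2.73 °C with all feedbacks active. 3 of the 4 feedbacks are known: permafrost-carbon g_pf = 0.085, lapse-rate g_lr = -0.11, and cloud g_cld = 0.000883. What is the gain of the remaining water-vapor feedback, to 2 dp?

Amplification A = ΔT/ΔT₀ = 2.73/1.3 = 2.1.
Total gain g = 1 − 1/A = 1 − 1/2.1 = 0.5238.
Known gains sum to 0.085 − 0.11 + 0.000883 = -0.024117.
g_wv = 0.5238 + 0.024117 = 0.55.

0.55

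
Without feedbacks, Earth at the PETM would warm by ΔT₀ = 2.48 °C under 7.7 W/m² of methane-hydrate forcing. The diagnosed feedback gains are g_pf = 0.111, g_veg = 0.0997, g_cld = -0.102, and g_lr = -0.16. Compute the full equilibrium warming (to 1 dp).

Total gain g = 0.111 + 0.0997 − 0.102 − 0.16 = -0.0513.
Amplification A = 1/(1 + 0.0513) = 0.9512.
ΔT = 2.48 × 0.9512 = 2.4 °C.

2.4 °C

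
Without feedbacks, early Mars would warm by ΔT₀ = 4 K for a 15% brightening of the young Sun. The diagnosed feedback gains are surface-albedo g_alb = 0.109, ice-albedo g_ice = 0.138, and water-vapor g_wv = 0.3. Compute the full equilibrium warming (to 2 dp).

Total gain g = 0.109 + 0.138 + 0.3 = 0.547.
Amplification A = 1/(1 − 0.547) = 2.208.
ΔT = 4 × 2.208 = 8.83 K.

8.83 K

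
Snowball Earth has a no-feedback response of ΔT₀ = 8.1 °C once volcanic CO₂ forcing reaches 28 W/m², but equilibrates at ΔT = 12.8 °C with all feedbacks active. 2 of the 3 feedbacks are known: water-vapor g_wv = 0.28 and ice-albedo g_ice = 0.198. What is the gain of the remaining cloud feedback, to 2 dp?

-0.11

Amplification A = ΔT/ΔT₀ = 12.8/8.1 = 1.58.
Total gain g = 1 − 1/A = 1 − 1/1.58 = 0.3671.
Known gains sum to 0.28 + 0.198 = 0.478.
g_cld = 0.3671 − 0.478 = -0.11.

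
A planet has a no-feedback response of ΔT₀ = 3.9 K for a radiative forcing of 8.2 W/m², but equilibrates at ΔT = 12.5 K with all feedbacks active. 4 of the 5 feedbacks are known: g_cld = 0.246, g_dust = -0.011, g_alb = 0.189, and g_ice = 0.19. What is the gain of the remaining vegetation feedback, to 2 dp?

0.07

Amplification A = ΔT/ΔT₀ = 12.5/3.9 = 3.205.
Total gain g = 1 − 1/A = 1 − 1/3.205 = 0.688.
Known gains sum to 0.246 − 0.011 + 0.189 + 0.19 = 0.614.
g_veg = 0.688 − 0.614 = 0.07.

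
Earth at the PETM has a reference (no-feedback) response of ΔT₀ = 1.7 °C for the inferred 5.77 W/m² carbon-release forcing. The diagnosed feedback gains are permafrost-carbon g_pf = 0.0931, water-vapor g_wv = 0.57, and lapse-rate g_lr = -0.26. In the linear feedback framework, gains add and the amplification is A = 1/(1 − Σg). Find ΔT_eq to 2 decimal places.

Total gain g = 0.0931 + 0.57 − 0.26 = 0.4031.
Amplification A = 1/(1 − 0.4031) = 1.675.
ΔT = 1.7 × 1.675 = 2.85 °C.

2.85 °C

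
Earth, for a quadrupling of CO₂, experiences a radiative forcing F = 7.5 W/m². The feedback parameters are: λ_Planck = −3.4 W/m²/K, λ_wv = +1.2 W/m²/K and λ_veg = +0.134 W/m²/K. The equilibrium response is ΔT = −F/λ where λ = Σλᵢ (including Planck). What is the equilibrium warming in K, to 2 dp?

Net feedback parameter λ = (−3.4) + (+1.2) + (+0.134) = -2.066 W/m²/K.
ΔT = −F/λ = −7.5/(-2.066) = 3.63 K.

3.63 K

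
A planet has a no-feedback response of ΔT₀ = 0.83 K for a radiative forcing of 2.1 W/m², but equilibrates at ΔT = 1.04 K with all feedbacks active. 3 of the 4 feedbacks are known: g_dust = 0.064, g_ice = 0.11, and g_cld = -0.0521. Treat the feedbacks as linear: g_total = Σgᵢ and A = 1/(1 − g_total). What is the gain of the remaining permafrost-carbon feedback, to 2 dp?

Amplification A = ΔT/ΔT₀ = 1.04/0.83 = 1.253.
Total gain g = 1 − 1/A = 1 − 1/1.253 = 0.2019.
Known gains sum to 0.064 + 0.11 − 0.0521 = 0.1219.
g_pf = 0.2019 − 0.1219 = 0.08.

0.08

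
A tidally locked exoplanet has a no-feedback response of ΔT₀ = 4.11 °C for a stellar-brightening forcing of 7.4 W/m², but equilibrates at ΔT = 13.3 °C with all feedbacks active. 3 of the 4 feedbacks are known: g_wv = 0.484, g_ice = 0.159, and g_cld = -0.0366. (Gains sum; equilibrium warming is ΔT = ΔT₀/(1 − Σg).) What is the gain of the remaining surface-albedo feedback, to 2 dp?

0.08

Amplification A = ΔT/ΔT₀ = 13.3/4.11 = 3.236.
Total gain g = 1 − 1/A = 1 − 1/3.236 = 0.691.
Known gains sum to 0.484 + 0.159 − 0.0366 = 0.6064.
g_alb = 0.691 − 0.6064 = 0.08.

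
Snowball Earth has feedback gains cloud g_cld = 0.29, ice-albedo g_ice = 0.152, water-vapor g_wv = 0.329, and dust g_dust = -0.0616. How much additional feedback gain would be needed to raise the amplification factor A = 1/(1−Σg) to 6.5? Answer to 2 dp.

0.14

Current total gain = 0.7094.
Target gain for A = 6.5: g* = 1 − 1/6.5 = 0.8462.
Additional gain needed = 0.8462 − 0.7094 = 0.14.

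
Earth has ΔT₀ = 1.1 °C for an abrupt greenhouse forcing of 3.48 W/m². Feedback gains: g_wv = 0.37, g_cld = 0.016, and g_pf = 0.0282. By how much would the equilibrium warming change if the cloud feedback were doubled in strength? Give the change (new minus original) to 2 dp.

Original: g = 0.4142, ΔT = 1.1/(1−0.4142) = 1.8778 °C.
With doubled cloud: g' = 0.4302, ΔT' = 1.1/(1−0.4302) = 1.9305 °C.
Change = 1.9305 − 1.8778 = 0.05 °C.

0.05 °C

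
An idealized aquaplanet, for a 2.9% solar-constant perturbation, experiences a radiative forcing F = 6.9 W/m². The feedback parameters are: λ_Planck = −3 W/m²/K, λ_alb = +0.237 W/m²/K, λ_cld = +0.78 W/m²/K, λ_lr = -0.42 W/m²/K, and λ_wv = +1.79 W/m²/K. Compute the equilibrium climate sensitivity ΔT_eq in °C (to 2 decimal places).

Net feedback parameter λ = (−3) + (+0.237) + (+0.78) + (-0.42) + (+1.79) = -0.613 W/m²/K.
ΔT = −F/λ = −6.9/(-0.613) = 11.26 °C.

11.26 °C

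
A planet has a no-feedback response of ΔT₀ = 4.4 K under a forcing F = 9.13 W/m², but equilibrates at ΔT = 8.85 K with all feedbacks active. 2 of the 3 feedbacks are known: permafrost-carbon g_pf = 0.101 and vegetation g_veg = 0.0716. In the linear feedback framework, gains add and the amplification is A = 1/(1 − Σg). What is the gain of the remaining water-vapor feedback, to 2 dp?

Amplification A = ΔT/ΔT₀ = 8.85/4.4 = 2.011.
Total gain g = 1 − 1/A = 1 − 1/2.011 = 0.5027.
Known gains sum to 0.101 + 0.0716 = 0.1726.
g_wv = 0.5027 − 0.1726 = 0.33.

0.33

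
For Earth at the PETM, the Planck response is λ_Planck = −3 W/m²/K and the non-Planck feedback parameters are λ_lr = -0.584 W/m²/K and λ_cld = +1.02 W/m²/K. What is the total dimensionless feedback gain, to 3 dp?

0.145

Convert to gains: g_lr = -0.584/3 = -0.1947; g_cld = 1.02/3 = 0.34.
Total gain g = 0.1453.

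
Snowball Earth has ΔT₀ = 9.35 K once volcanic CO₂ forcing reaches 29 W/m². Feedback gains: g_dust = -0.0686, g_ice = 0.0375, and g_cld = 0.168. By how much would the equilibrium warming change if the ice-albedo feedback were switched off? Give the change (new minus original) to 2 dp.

-0.45 K

Original: g = 0.1369, ΔT = 9.35/(1−0.1369) = 10.8330 K.
Without ice-albedo: g' = 0.0994, ΔT' = 9.35/(1−0.0994) = 10.3820 K.
Change = 10.3820 − 10.8330 = -0.45 K.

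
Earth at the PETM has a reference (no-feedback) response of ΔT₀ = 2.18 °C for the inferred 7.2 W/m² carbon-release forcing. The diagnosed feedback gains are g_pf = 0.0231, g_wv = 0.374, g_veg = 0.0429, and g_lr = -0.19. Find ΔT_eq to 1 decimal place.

2.9 °C

Total gain g = 0.0231 + 0.374 + 0.0429 − 0.19 = 0.25.
Amplification A = 1/(1 − 0.25) = 1.333.
ΔT = 2.18 × 1.333 = 2.9 °C.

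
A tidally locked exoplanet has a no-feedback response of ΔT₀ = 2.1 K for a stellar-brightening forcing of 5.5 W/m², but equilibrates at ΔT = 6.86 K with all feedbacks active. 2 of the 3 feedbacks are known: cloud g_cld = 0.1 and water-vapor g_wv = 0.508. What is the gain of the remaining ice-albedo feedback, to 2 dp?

Amplification A = ΔT/ΔT₀ = 6.86/2.1 = 3.267.
Total gain g = 1 − 1/A = 1 − 1/3.267 = 0.6939.
Known gains sum to 0.1 + 0.508 = 0.608.
g_ice = 0.6939 − 0.608 = 0.09.

0.09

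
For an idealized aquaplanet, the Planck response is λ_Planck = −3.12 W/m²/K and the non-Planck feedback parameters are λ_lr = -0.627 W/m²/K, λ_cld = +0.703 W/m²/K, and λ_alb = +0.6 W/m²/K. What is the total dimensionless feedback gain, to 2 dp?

0.22

Convert to gains: g_lr = -0.627/3.12 = -0.201; g_cld = 0.703/3.12 = 0.2253; g_alb = 0.6/3.12 = 0.1923.
Total gain g = 0.2166.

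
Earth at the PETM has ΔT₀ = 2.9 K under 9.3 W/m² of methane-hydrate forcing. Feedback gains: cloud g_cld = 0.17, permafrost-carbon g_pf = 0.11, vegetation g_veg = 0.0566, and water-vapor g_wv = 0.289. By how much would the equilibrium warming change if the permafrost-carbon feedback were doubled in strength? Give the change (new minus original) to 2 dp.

3.22 K

Original: g = 0.6256, ΔT = 2.9/(1−0.6256) = 7.7457 K.
With doubled permafrost-carbon: g' = 0.7356, ΔT' = 2.9/(1−0.7356) = 10.9682 K.
Change = 10.9682 − 7.7457 = 3.22 K.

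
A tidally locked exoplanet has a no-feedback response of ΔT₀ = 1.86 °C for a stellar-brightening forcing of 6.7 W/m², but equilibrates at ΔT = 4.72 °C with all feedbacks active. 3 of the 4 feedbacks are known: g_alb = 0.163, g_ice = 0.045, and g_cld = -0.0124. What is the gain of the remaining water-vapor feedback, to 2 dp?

Amplification A = ΔT/ΔT₀ = 4.72/1.86 = 2.538.
Total gain g = 1 − 1/A = 1 − 1/2.538 = 0.606.
Known gains sum to 0.163 + 0.045 − 0.0124 = 0.1956.
g_wv = 0.606 − 0.1956 = 0.41.

0.41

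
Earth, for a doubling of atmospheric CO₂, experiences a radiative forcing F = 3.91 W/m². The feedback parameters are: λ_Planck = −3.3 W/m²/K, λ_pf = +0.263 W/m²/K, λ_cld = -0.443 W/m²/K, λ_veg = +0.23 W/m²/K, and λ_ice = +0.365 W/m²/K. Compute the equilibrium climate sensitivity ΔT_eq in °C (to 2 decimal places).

1.36 °C

Net feedback parameter λ = (−3.3) + (+0.263) + (-0.443) + (+0.23) + (+0.365) = -2.885 W/m²/K.
ΔT = −F/λ = −3.91/(-2.885) = 1.36 °C.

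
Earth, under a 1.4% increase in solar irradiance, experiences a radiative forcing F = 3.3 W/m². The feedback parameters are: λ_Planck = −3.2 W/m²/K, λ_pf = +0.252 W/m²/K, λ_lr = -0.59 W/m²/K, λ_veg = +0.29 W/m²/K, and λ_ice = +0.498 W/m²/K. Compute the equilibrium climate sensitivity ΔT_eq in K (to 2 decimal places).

Net feedback parameter λ = (−3.2) + (+0.252) + (-0.59) + (+0.29) + (+0.498) = -2.75 W/m²/K.
ΔT = −F/λ = −3.3/(-2.75) = 1.20 K.

1.20 K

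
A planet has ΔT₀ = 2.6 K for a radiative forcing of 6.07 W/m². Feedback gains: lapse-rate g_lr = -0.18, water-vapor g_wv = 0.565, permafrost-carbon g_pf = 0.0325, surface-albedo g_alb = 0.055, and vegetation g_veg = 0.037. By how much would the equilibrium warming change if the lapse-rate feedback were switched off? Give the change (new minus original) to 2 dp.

Original: g = 0.5095, ΔT = 2.6/(1−0.5095) = 5.3007 K.
Without lapse-rate: g' = 0.6895, ΔT' = 2.6/(1−0.6895) = 8.3736 K.
Change = 8.3736 − 5.3007 = 3.07 K.

3.07 K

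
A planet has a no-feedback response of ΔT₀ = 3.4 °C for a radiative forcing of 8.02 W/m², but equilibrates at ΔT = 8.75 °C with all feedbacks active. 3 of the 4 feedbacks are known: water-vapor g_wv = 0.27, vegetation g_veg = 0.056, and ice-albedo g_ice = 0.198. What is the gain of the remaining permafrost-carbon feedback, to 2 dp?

0.09

Amplification A = ΔT/ΔT₀ = 8.75/3.4 = 2.574.
Total gain g = 1 − 1/A = 1 − 1/2.574 = 0.6115.
Known gains sum to 0.27 + 0.056 + 0.198 = 0.524.
g_pf = 0.6115 − 0.524 = 0.09.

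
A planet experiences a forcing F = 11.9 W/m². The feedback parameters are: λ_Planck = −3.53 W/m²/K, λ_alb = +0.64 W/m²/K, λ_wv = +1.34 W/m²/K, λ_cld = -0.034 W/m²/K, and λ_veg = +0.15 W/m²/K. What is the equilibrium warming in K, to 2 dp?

8.30 K

Net feedback parameter λ = (−3.53) + (+0.64) + (+1.34) + (-0.034) + (+0.15) = -1.434 W/m²/K.
ΔT = −F/λ = −11.9/(-1.434) = 8.30 K.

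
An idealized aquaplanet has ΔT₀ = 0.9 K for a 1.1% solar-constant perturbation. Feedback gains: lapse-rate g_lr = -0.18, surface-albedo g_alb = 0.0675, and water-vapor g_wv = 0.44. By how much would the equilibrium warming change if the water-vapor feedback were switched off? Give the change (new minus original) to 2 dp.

Original: g = 0.3275, ΔT = 0.9/(1−0.3275) = 1.3383 K.
Without water-vapor: g' = -0.1125, ΔT' = 0.9/(1+0.1125) = 0.8090 K.
Change = 0.8090 − 1.3383 = -0.53 K.

-0.53 K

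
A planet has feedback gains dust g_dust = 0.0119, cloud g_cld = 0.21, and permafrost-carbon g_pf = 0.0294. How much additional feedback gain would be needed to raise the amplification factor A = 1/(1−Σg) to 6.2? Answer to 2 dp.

0.59

Current total gain = 0.2513.
Target gain for A = 6.2: g* = 1 − 1/6.2 = 0.8387.
Additional gain needed = 0.8387 − 0.2513 = 0.59.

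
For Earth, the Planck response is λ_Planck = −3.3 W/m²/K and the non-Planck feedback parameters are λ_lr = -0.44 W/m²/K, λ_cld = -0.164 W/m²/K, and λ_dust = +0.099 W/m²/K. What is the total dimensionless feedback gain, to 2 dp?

-0.15

Convert to gains: g_lr = -0.44/3.3 = -0.1333; g_cld = -0.164/3.3 = -0.0497; g_dust = 0.099/3.3 = 0.03.
Total gain g = -0.153.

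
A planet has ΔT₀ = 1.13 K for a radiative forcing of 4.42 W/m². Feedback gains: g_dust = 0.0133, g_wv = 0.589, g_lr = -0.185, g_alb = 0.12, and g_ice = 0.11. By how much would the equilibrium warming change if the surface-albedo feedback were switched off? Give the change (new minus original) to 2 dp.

Original: g = 0.6473, ΔT = 1.13/(1−0.6473) = 3.2039 K.
Without surface-albedo: g' = 0.5273, ΔT' = 1.13/(1−0.5273) = 2.3905 K.
Change = 2.3905 − 3.2039 = -0.81 K.

-0.81 K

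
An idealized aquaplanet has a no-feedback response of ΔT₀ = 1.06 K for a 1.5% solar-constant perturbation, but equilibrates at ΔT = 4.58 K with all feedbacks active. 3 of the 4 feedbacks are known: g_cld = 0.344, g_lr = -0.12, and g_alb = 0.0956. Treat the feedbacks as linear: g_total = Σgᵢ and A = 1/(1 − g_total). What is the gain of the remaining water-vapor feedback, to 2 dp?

0.45

Amplification A = ΔT/ΔT₀ = 4.58/1.06 = 4.321.
Total gain g = 1 − 1/A = 1 − 1/4.321 = 0.7686.
Known gains sum to 0.344 − 0.12 + 0.0956 = 0.3196.
g_wv = 0.7686 − 0.3196 = 0.45.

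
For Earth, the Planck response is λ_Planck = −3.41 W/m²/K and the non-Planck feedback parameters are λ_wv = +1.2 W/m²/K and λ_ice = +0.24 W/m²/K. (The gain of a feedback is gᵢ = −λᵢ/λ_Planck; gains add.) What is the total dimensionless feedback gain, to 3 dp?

0.422

Convert to gains: g_wv = 1.2/3.41 = 0.3519; g_ice = 0.24/3.41 = 0.07038.
Total gain g = 0.42228.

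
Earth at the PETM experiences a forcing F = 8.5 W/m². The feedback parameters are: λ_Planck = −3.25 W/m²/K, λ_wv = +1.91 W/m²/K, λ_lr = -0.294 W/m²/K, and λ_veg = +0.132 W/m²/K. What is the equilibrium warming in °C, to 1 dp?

Net feedback parameter λ = (−3.25) + (+1.91) + (-0.294) + (+0.132) = -1.502 W/m²/K.
ΔT = −F/λ = −8.5/(-1.502) = 5.7 °C.

5.7 °C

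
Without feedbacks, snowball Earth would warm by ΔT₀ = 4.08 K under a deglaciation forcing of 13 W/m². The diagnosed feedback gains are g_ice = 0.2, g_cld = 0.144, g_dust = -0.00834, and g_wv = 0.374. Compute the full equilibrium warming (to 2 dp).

Total gain g = 0.2 + 0.144 − 0.00834 + 0.374 = 0.70966.
Amplification A = 1/(1 − 0.70966) = 3.444.
ΔT = 4.08 × 3.444 = 14.05 K.

14.05 K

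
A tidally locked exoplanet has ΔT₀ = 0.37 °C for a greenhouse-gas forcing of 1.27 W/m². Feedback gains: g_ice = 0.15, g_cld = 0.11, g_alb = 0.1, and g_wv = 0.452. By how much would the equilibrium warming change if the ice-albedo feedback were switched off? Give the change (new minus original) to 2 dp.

-0.87 °C

Original: g = 0.812, ΔT = 0.37/(1−0.812) = 1.9681 °C.
Without ice-albedo: g' = 0.662, ΔT' = 0.37/(1−0.662) = 1.0947 °C.
Change = 1.0947 − 1.9681 = -0.87 °C.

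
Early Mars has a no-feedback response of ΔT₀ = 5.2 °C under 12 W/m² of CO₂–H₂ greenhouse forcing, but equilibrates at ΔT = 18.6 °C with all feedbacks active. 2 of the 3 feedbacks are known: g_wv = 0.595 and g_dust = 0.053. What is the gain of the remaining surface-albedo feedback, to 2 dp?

Amplification A = ΔT/ΔT₀ = 18.6/5.2 = 3.577.
Total gain g = 1 − 1/A = 1 − 1/3.577 = 0.7204.
Known gains sum to 0.595 + 0.053 = 0.648.
g_alb = 0.7204 − 0.648 = 0.07.

0.07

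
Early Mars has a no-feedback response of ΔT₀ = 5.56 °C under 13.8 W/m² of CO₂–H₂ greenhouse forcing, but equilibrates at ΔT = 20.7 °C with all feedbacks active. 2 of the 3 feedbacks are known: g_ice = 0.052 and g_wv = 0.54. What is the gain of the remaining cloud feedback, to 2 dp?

0.14

Amplification A = ΔT/ΔT₀ = 20.7/5.56 = 3.723.
Total gain g = 1 − 1/A = 1 − 1/3.723 = 0.7314.
Known gains sum to 0.052 + 0.54 = 0.592.
g_cld = 0.7314 − 0.592 = 0.14.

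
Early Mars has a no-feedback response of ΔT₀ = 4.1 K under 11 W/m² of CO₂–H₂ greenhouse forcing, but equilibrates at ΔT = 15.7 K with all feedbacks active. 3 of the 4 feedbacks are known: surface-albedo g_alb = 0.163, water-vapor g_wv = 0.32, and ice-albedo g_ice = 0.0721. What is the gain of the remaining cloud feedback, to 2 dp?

0.18

Amplification A = ΔT/ΔT₀ = 15.7/4.1 = 3.829.
Total gain g = 1 − 1/A = 1 − 1/3.829 = 0.7388.
Known gains sum to 0.163 + 0.32 + 0.0721 = 0.5551.
g_cld = 0.7388 − 0.5551 = 0.18.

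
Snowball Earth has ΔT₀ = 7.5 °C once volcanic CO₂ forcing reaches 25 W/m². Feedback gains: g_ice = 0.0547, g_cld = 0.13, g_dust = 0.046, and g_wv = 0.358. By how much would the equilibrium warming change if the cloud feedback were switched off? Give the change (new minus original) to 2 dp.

Original: g = 0.5887, ΔT = 7.5/(1−0.5887) = 18.2349 °C.
Without cloud: g' = 0.4587, ΔT' = 7.5/(1−0.4587) = 13.8555 °C.
Change = 13.8555 − 18.2349 = -4.38 °C.

-4.38 °C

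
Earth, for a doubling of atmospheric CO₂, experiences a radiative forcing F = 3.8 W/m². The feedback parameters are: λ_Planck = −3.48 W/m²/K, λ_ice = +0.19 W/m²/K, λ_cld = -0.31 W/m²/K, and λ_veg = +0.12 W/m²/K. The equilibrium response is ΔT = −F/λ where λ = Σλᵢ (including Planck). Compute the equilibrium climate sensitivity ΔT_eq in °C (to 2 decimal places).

1.09 °C

Net feedback parameter λ = (−3.48) + (+0.19) + (-0.31) + (+0.12) = -3.48 W/m²/K.
ΔT = −F/λ = −3.8/(-3.48) = 1.09 °C.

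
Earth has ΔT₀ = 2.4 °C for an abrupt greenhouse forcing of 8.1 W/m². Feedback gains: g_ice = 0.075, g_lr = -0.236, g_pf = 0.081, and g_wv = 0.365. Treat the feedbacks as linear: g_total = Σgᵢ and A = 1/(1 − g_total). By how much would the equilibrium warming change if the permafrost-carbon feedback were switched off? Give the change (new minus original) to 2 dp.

-0.34 °C

Original: g = 0.285, ΔT = 2.4/(1−0.285) = 3.3566 °C.
Without permafrost-carbon: g' = 0.204, ΔT' = 2.4/(1−0.204) = 3.0151 °C.
Change = 3.0151 − 3.3566 = -0.34 °C.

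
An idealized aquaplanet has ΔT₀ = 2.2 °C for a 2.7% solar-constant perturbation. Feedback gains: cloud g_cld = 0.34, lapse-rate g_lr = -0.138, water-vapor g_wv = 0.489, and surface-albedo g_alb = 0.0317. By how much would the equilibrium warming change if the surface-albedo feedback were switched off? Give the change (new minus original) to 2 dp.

-0.81 °C

Original: g = 0.7227, ΔT = 2.2/(1−0.7227) = 7.9336 °C.
Without surface-albedo: g' = 0.691, ΔT' = 2.2/(1−0.691) = 7.1197 °C.
Change = 7.1197 − 7.9336 = -0.81 °C.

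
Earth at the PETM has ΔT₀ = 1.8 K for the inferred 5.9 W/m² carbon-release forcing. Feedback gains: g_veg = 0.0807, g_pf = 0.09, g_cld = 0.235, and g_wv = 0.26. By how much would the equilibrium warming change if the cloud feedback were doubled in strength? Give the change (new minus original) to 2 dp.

Original: g = 0.6657, ΔT = 1.8/(1−0.6657) = 5.3844 K.
With doubled cloud: g' = 0.9007, ΔT' = 1.8/(1−0.9007) = 18.1269 K.
Change = 18.1269 − 5.3844 = 12.74 K.

12.74 K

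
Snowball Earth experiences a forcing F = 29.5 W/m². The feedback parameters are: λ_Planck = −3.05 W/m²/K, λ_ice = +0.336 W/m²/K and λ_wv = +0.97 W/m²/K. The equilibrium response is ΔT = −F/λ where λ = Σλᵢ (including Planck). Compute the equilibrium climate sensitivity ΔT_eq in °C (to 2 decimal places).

Net feedback parameter λ = (−3.05) + (+0.336) + (+0.97) = -1.744 W/m²/K.
ΔT = −F/λ = −29.5/(-1.744) = 16.92 °C.

16.92 °C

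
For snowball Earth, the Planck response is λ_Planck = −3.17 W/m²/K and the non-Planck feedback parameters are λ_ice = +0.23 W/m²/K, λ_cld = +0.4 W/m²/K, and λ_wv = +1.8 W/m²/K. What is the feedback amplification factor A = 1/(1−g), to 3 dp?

4.284

Convert to gains: g_ice = 0.23/3.17 = 0.07256; g_cld = 0.4/3.17 = 0.1262; g_wv = 1.8/3.17 = 0.5678.
Total gain g = 0.76656.
A = 1/(1 − 0.76656) = 4.284.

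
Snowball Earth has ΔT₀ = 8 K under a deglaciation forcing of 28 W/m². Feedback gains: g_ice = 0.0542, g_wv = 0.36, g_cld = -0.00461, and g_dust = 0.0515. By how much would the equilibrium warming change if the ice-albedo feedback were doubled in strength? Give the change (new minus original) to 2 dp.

Original: g = 0.46109, ΔT = 8/(1−0.46109) = 14.8448 K.
With doubled ice-albedo: g' = 0.51529, ΔT' = 8/(1−0.51529) = 16.5047 K.
Change = 16.5047 − 14.8448 = 1.66 K.

1.66 K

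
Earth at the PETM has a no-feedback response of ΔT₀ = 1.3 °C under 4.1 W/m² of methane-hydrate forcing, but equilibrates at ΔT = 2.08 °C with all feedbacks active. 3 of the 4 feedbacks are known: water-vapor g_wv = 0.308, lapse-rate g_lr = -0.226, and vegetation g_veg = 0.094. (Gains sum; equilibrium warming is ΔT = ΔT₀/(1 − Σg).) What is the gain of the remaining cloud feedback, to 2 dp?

0.20

Amplification A = ΔT/ΔT₀ = 2.08/1.3 = 1.6.
Total gain g = 1 − 1/A = 1 − 1/1.6 = 0.375.
Known gains sum to 0.308 − 0.226 + 0.094 = 0.176.
g_cld = 0.375 − 0.176 = 0.20.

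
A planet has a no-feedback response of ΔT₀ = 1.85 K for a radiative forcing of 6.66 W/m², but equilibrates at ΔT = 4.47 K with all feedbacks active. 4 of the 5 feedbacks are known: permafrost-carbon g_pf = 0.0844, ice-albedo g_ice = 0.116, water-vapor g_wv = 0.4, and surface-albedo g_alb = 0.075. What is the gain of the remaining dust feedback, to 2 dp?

-0.09

Amplification A = ΔT/ΔT₀ = 4.47/1.85 = 2.416.
Total gain g = 1 − 1/A = 1 − 1/2.416 = 0.5861.
Known gains sum to 0.0844 + 0.116 + 0.4 + 0.075 = 0.6754.
g_dust = 0.5861 − 0.6754 = -0.09.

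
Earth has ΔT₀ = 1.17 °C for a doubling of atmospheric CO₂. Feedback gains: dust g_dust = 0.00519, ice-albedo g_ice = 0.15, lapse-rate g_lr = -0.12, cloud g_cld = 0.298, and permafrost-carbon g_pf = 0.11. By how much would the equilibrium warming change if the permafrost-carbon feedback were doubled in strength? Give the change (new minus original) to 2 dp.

0.52 °C

Original: g = 0.44319, ΔT = 1.17/(1−0.44319) = 2.1013 °C.
With doubled permafrost-carbon: g' = 0.55319, ΔT' = 1.17/(1−0.55319) = 2.6186 °C.
Change = 2.6186 − 2.1013 = 0.52 °C.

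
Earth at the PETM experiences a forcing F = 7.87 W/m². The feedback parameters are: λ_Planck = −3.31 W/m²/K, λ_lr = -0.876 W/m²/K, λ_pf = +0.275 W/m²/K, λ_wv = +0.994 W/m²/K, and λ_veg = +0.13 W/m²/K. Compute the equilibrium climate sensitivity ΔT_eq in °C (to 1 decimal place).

Net feedback parameter λ = (−3.31) + (-0.876) + (+0.275) + (+0.994) + (+0.13) = -2.787 W/m²/K.
ΔT = −F/λ = −7.87/(-2.787) = 2.8 °C.

2.8 °C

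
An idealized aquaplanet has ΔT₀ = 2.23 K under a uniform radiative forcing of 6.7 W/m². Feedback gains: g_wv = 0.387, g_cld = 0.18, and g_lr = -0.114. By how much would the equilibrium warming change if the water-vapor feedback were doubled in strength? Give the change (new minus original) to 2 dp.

9.86 K

Original: g = 0.453, ΔT = 2.23/(1−0.453) = 4.0768 K.
With doubled water-vapor: g' = 0.84, ΔT' = 2.23/(1−0.84) = 13.9375 K.
Change = 13.9375 − 4.0768 = 9.86 K.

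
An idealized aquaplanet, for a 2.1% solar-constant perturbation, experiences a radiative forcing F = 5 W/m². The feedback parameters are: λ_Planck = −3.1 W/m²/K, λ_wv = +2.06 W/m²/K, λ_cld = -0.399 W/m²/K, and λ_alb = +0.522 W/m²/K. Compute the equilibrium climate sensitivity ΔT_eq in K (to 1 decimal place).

Net feedback parameter λ = (−3.1) + (+2.06) + (-0.399) + (+0.522) = -0.917 W/m²/K.
ΔT = −F/λ = −5/(-0.917) = 5.5 K.

5.5 K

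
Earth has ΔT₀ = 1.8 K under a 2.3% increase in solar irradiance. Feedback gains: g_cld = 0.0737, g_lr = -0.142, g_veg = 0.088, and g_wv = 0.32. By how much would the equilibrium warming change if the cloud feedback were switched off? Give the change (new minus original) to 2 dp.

Original: g = 0.3397, ΔT = 1.8/(1−0.3397) = 2.7260 K.
Without cloud: g' = 0.266, ΔT' = 1.8/(1−0.266) = 2.4523 K.
Change = 2.4523 − 2.7260 = -0.27 K.

-0.27 K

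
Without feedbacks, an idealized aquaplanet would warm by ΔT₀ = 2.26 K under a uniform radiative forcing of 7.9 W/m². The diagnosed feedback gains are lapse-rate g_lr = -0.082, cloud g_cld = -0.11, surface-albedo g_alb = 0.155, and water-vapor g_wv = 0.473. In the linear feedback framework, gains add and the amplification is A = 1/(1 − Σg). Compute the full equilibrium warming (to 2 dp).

4.01 K

Total gain g = -0.082 − 0.11 + 0.155 + 0.473 = 0.436.
Amplification A = 1/(1 − 0.436) = 1.773.
ΔT = 2.26 × 1.773 = 4.01 K.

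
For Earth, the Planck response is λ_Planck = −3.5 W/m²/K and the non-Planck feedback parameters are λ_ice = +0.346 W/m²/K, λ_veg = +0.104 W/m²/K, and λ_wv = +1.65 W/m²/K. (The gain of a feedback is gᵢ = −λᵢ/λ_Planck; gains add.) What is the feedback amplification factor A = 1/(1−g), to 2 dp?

2.50

Convert to gains: g_ice = 0.346/3.5 = 0.09886; g_veg = 0.104/3.5 = 0.02971; g_wv = 1.65/3.5 = 0.4714.
Total gain g = 0.59997.
A = 1/(1 − 0.59997) = 2.50.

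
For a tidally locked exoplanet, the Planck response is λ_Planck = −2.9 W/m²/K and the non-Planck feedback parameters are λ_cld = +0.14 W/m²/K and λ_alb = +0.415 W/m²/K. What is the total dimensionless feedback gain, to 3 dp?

0.191

Convert to gains: g_cld = 0.14/2.9 = 0.04828; g_alb = 0.415/2.9 = 0.1431.
Total gain g = 0.19138.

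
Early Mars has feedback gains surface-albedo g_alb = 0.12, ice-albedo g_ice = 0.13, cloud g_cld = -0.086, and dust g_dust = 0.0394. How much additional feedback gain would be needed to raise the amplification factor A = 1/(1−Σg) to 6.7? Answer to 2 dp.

0.65

Current total gain = 0.2034.
Target gain for A = 6.7: g* = 1 − 1/6.7 = 0.8507.
Additional gain needed = 0.8507 − 0.2034 = 0.65.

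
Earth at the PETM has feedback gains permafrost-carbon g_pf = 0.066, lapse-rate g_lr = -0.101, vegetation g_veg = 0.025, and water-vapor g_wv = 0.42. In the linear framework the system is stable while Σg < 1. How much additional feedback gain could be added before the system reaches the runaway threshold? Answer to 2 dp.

Current total gain = 0.066 − 0.101 + 0.025 + 0.42 = 0.41.
Margin to runaway = 1 − 0.41 = 0.59.

0.59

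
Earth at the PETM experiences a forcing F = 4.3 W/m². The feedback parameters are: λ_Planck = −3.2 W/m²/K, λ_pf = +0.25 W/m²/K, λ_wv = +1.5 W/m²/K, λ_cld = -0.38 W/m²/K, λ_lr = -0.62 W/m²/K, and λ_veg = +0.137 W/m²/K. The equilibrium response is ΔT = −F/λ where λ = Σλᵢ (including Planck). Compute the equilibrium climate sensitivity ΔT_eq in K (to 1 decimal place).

1.9 K

Net feedback parameter λ = (−3.2) + (+0.25) + (+1.5) + (-0.38) + (-0.62) + (+0.137) = -2.313 W/m²/K.
ΔT = −F/λ = −4.3/(-2.313) = 1.9 K.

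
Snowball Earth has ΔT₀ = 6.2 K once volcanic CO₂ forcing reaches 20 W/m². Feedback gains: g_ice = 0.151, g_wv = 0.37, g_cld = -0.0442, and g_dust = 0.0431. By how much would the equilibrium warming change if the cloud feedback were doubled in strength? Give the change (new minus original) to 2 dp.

-1.09 K

Original: g = 0.5199, ΔT = 6.2/(1−0.5199) = 12.9140 K.
With doubled cloud: g' = 0.4757, ΔT' = 6.2/(1−0.4757) = 11.8253 K.
Change = 11.8253 − 12.9140 = -1.09 K.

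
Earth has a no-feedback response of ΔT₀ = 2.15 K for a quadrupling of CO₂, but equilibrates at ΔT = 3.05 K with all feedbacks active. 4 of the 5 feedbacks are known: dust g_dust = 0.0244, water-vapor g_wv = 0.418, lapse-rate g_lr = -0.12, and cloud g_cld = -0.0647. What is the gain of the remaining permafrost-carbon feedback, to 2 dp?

Amplification A = ΔT/ΔT₀ = 3.05/2.15 = 1.419.
Total gain g = 1 − 1/A = 1 − 1/1.419 = 0.2953.
Known gains sum to 0.0244 + 0.418 − 0.12 − 0.0647 = 0.2577.
g_pf = 0.2953 − 0.2577 = 0.04.

0.04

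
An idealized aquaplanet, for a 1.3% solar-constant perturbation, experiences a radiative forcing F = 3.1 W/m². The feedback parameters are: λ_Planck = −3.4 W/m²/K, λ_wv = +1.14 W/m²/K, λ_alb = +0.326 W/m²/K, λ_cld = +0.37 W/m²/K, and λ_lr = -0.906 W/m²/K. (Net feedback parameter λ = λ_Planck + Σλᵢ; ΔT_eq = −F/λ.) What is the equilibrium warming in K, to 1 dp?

Net feedback parameter λ = (−3.4) + (+1.14) + (+0.326) + (+0.37) + (-0.906) = -2.47 W/m²/K.
ΔT = −F/λ = −3.1/(-2.47) = 1.3 K.

1.3 K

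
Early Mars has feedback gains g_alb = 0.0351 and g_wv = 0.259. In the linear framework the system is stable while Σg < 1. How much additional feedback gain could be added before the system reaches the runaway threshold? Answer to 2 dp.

0.71

Current total gain = 0.0351 + 0.259 = 0.2941.
Margin to runaway = 1 − 0.2941 = 0.71.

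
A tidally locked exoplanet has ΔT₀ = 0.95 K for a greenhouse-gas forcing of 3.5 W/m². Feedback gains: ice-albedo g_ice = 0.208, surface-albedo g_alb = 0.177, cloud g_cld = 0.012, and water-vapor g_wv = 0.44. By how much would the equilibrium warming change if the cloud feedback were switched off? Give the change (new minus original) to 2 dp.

-0.40 K

Original: g = 0.837, ΔT = 0.95/(1−0.837) = 5.8282 K.
Without cloud: g' = 0.825, ΔT' = 0.95/(1−0.825) = 5.4286 K.
Change = 5.4286 − 5.8282 = -0.40 K.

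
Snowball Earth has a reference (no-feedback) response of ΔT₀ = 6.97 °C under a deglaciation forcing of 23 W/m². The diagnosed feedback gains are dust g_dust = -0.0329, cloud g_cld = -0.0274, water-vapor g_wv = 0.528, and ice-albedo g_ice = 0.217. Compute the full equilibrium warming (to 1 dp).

Total gain g = -0.0329 − 0.0274 + 0.528 + 0.217 = 0.6847.
Amplification A = 1/(1 − 0.6847) = 3.172.
ΔT = 6.97 × 3.172 = 22.1 °C.

22.1 °C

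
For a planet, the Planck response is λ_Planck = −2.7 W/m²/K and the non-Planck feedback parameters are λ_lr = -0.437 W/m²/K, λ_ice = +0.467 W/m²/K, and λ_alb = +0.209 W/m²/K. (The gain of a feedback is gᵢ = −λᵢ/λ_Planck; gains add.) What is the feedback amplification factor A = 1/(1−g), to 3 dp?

1.097

Convert to gains: g_lr = -0.437/2.7 = -0.1619; g_ice = 0.467/2.7 = 0.173; g_alb = 0.209/2.7 = 0.07741.
Total gain g = 0.08851.
A = 1/(1 − 0.08851) = 1.097.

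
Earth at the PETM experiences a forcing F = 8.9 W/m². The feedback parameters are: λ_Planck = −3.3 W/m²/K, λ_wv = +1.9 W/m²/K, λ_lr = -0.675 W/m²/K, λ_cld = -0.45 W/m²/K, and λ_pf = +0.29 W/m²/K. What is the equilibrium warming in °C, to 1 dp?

Net feedback parameter λ = (−3.3) + (+1.9) + (-0.675) + (-0.45) + (+0.29) = -2.235 W/m²/K.
ΔT = −F/λ = −8.9/(-2.235) = 4.0 °C.

4.0 °C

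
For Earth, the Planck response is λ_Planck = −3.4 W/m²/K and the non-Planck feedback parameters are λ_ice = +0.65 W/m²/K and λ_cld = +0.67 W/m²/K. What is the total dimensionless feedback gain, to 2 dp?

Convert to gains: g_ice = 0.65/3.4 = 0.1912; g_cld = 0.67/3.4 = 0.1971.
Total gain g = 0.3883.

0.39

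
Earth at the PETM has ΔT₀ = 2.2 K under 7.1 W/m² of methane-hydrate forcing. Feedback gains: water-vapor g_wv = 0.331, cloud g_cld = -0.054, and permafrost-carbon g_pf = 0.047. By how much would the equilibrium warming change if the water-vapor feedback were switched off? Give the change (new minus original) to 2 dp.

-1.07 K

Original: g = 0.324, ΔT = 2.2/(1−0.324) = 3.2544 K.
Without water-vapor: g' = -0.007, ΔT' = 2.2/(1+0.007) = 2.1847 K.
Change = 2.1847 − 3.2544 = -1.07 K.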